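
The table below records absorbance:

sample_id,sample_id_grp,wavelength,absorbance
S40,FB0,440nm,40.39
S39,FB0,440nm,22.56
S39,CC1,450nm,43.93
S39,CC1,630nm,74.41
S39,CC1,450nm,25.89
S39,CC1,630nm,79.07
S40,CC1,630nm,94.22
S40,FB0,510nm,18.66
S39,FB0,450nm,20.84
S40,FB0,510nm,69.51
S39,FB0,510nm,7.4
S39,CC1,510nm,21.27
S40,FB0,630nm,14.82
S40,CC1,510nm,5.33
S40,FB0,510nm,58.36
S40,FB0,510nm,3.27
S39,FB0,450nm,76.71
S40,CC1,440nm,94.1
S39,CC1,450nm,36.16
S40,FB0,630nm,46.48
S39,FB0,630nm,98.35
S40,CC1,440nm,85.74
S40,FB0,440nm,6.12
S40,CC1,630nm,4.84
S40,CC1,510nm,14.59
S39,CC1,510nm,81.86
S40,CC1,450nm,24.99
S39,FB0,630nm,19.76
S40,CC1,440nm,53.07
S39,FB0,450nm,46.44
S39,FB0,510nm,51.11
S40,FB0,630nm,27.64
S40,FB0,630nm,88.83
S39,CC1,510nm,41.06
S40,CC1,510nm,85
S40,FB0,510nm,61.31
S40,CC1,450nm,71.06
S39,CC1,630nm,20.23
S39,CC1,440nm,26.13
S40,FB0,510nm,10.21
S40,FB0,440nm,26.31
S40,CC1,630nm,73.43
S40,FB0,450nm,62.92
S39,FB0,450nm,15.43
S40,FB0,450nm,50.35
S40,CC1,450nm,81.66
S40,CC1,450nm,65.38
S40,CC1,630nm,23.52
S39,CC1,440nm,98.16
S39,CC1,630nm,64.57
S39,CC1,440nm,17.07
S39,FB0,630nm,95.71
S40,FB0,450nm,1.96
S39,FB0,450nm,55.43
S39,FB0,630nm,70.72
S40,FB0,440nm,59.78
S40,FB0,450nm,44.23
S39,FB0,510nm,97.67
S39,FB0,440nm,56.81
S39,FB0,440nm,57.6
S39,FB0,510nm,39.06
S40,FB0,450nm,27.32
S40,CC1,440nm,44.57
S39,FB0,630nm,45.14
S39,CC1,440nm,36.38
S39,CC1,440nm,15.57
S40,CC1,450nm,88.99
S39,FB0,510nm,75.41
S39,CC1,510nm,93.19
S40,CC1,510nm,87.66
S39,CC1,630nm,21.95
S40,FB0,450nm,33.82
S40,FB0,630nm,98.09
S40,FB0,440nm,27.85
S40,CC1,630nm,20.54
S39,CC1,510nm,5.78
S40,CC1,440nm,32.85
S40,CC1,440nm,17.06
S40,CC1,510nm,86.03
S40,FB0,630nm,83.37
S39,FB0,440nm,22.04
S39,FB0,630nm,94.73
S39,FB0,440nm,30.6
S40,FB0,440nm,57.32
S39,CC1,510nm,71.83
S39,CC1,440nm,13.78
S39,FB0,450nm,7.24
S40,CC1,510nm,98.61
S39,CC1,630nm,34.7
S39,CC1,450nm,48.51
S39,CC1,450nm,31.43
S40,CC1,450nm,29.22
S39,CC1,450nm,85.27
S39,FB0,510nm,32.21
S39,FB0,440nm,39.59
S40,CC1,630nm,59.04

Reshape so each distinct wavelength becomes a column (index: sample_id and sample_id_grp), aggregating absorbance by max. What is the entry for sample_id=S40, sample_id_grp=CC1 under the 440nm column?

94.1

Rows with sample_id=S40, sample_id_grp=CC1 and wavelength=440nm: absorbance values are 94.1, 85.74, 53.07, 44.57, 32.85, 17.06.
max(94.1, 85.74, 53.07, 44.57, 32.85, 17.06) = 94.1.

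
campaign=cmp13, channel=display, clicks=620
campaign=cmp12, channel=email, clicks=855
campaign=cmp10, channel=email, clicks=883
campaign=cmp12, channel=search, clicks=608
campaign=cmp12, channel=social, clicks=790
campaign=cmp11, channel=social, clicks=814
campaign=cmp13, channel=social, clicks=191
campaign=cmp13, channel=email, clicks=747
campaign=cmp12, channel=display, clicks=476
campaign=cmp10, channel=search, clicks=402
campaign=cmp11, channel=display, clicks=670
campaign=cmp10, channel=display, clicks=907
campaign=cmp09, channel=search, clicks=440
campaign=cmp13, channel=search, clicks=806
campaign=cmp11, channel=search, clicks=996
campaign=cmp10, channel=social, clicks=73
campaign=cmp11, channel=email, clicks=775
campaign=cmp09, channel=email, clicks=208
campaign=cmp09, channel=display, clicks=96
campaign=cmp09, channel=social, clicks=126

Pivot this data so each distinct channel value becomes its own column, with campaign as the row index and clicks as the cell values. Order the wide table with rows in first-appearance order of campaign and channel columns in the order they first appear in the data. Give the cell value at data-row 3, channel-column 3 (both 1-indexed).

With rows in first-appearance order of campaign, row 3 is campaign=cmp10. channel columns in first-appearance order: display, email, search, social; column 3 is search.
Long rows with campaign=cmp10, channel=search: clicks = 402.

402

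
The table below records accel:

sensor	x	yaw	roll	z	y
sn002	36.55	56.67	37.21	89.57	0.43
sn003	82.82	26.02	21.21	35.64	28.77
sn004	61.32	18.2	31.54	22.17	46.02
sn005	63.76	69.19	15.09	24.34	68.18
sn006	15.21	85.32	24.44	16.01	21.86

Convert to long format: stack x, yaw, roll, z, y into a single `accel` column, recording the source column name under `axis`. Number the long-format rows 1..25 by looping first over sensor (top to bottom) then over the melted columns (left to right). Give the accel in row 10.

28.77

25 rows total (5 × 5). Row 10: index ⌊(10-1)/5⌋ = 1 into sensor → sn003; (10-1) mod 5 = 4 into the melted columns → y.
So row 10 is (sn003, y, 28.77); accel = 28.77.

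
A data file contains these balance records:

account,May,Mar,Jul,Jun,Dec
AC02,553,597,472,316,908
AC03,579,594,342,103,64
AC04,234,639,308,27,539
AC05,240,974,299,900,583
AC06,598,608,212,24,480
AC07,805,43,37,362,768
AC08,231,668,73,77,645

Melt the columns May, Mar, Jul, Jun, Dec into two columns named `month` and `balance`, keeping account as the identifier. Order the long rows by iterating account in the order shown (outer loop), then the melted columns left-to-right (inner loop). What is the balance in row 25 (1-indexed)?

35 rows total (7 × 5). Row 25: index ⌊(25-1)/5⌋ = 4 into account → AC06; (25-1) mod 5 = 4 into the melted columns → Dec.
So row 25 is (AC06, Dec, 480); balance = 480.

480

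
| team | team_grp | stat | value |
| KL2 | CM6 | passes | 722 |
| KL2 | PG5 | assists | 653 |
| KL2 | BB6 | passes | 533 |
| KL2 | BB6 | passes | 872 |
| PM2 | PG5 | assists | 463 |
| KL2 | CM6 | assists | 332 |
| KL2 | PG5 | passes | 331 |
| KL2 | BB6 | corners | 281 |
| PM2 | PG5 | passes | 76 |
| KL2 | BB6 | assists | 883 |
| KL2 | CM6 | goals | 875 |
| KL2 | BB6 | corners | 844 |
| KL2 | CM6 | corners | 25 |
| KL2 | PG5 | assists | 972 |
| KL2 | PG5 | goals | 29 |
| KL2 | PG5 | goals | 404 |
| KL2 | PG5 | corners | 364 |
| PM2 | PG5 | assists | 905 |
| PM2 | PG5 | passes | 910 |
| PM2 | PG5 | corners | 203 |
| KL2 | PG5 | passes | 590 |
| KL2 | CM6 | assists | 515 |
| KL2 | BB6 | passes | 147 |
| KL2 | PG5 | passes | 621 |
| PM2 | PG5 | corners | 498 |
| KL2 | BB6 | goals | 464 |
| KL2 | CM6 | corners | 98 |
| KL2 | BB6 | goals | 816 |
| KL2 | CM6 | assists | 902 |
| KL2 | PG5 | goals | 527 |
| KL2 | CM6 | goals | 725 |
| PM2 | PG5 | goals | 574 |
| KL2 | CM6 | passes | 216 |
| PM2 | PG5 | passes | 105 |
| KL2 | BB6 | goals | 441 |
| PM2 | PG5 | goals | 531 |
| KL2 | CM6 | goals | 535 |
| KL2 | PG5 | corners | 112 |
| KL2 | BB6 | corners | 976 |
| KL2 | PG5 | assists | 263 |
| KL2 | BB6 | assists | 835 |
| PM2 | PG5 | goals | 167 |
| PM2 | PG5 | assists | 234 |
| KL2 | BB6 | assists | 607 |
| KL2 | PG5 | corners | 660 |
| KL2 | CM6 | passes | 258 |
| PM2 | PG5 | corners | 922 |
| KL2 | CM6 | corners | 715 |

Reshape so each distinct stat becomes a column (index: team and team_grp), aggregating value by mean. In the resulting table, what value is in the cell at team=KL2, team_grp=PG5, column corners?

378.67

Rows with team=KL2, team_grp=PG5 and stat=corners: value values are 364, 112, 660.
(364 + 112 + 660) / 3 = 378.67.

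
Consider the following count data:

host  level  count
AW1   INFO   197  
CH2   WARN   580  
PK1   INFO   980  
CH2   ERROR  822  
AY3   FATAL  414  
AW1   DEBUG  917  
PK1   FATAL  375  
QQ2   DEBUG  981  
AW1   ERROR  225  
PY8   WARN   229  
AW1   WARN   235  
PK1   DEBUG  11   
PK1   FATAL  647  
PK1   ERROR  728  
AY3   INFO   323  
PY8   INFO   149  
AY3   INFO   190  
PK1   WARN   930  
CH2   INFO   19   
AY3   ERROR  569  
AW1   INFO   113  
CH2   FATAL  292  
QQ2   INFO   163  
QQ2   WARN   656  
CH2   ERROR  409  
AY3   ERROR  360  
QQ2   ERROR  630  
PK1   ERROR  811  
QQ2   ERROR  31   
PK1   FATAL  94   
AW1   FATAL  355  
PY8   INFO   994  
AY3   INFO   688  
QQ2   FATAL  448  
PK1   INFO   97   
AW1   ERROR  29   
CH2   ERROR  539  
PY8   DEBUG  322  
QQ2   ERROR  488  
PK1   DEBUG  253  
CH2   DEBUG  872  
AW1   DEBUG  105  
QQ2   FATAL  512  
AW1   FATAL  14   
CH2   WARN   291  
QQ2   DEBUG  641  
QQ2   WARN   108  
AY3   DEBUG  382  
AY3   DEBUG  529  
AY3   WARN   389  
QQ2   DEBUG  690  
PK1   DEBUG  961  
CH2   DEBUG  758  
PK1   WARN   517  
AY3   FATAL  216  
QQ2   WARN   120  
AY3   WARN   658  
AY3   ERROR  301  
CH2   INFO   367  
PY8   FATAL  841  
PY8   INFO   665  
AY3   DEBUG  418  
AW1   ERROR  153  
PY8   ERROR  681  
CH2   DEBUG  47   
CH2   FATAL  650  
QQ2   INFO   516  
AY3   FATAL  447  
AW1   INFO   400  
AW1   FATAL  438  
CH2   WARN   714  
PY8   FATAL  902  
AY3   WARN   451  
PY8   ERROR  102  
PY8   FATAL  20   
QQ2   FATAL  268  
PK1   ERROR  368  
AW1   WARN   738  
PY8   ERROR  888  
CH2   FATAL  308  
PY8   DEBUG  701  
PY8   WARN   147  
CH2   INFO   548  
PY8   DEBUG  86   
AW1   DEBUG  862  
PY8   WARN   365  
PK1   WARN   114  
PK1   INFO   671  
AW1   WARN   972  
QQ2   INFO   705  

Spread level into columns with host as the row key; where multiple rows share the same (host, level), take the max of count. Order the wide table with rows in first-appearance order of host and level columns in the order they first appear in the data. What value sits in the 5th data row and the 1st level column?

705

With rows in first-appearance order of host, row 5 is host=QQ2. level columns in first-appearance order: INFO, WARN, ERROR, FATAL, DEBUG; column 1 is INFO.
Long rows with host=QQ2, level=INFO: max(163, 516, 705) = 705.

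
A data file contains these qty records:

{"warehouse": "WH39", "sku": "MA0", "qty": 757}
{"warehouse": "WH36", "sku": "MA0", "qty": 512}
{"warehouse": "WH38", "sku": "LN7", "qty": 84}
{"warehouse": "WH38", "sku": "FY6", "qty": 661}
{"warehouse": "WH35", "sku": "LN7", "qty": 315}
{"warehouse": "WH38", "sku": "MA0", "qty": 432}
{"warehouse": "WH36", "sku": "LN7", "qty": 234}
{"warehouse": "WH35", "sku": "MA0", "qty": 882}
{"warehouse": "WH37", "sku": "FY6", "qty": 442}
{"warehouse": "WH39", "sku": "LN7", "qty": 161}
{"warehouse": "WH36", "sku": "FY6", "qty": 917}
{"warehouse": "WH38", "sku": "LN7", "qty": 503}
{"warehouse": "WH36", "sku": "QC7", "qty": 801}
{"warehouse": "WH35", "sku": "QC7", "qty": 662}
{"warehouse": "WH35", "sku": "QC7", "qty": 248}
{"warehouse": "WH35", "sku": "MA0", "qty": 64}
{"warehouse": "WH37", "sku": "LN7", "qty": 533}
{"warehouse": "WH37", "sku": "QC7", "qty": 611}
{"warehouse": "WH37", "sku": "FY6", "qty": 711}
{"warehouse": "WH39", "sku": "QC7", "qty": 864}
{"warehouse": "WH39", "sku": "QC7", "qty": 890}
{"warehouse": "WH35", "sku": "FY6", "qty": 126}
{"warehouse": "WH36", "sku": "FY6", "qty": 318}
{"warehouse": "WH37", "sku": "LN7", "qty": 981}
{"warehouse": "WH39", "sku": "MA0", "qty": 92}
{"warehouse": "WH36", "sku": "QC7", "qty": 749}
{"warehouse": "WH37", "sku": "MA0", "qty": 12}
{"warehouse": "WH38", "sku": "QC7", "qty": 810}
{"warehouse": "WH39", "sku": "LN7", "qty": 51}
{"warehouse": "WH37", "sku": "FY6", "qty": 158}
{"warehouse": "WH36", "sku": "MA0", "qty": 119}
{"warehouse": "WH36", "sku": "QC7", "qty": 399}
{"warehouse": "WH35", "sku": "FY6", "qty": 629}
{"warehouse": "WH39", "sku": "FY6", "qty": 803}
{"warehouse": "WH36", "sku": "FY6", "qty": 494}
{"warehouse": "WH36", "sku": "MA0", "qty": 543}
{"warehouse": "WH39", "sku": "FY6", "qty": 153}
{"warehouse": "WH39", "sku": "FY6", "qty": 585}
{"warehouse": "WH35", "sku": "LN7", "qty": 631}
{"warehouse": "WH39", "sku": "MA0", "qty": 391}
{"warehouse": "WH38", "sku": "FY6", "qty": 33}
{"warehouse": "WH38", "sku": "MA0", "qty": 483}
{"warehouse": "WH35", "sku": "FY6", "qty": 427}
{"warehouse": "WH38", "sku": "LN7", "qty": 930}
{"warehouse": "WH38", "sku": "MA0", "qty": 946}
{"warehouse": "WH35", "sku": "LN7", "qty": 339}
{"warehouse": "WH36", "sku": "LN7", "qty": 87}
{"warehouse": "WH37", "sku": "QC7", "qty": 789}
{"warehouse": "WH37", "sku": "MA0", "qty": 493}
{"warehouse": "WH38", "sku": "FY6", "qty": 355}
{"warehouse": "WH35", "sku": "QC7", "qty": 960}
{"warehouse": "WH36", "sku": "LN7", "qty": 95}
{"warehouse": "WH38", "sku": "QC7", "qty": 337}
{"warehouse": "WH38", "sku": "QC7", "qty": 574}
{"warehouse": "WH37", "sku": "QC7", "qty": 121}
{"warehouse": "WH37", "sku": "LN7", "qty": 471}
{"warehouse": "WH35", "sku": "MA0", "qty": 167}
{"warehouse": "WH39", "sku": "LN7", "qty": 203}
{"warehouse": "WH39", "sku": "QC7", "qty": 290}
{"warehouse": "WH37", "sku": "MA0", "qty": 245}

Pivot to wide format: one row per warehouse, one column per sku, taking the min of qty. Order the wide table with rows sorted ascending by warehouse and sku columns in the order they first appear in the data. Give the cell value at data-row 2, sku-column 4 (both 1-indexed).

399

With rows sorted ascending by warehouse, row 2 is warehouse=WH36. sku columns in first-appearance order: MA0, LN7, FY6, QC7; column 4 is QC7.
Long rows with warehouse=WH36, sku=QC7: min(801, 749, 399) = 399.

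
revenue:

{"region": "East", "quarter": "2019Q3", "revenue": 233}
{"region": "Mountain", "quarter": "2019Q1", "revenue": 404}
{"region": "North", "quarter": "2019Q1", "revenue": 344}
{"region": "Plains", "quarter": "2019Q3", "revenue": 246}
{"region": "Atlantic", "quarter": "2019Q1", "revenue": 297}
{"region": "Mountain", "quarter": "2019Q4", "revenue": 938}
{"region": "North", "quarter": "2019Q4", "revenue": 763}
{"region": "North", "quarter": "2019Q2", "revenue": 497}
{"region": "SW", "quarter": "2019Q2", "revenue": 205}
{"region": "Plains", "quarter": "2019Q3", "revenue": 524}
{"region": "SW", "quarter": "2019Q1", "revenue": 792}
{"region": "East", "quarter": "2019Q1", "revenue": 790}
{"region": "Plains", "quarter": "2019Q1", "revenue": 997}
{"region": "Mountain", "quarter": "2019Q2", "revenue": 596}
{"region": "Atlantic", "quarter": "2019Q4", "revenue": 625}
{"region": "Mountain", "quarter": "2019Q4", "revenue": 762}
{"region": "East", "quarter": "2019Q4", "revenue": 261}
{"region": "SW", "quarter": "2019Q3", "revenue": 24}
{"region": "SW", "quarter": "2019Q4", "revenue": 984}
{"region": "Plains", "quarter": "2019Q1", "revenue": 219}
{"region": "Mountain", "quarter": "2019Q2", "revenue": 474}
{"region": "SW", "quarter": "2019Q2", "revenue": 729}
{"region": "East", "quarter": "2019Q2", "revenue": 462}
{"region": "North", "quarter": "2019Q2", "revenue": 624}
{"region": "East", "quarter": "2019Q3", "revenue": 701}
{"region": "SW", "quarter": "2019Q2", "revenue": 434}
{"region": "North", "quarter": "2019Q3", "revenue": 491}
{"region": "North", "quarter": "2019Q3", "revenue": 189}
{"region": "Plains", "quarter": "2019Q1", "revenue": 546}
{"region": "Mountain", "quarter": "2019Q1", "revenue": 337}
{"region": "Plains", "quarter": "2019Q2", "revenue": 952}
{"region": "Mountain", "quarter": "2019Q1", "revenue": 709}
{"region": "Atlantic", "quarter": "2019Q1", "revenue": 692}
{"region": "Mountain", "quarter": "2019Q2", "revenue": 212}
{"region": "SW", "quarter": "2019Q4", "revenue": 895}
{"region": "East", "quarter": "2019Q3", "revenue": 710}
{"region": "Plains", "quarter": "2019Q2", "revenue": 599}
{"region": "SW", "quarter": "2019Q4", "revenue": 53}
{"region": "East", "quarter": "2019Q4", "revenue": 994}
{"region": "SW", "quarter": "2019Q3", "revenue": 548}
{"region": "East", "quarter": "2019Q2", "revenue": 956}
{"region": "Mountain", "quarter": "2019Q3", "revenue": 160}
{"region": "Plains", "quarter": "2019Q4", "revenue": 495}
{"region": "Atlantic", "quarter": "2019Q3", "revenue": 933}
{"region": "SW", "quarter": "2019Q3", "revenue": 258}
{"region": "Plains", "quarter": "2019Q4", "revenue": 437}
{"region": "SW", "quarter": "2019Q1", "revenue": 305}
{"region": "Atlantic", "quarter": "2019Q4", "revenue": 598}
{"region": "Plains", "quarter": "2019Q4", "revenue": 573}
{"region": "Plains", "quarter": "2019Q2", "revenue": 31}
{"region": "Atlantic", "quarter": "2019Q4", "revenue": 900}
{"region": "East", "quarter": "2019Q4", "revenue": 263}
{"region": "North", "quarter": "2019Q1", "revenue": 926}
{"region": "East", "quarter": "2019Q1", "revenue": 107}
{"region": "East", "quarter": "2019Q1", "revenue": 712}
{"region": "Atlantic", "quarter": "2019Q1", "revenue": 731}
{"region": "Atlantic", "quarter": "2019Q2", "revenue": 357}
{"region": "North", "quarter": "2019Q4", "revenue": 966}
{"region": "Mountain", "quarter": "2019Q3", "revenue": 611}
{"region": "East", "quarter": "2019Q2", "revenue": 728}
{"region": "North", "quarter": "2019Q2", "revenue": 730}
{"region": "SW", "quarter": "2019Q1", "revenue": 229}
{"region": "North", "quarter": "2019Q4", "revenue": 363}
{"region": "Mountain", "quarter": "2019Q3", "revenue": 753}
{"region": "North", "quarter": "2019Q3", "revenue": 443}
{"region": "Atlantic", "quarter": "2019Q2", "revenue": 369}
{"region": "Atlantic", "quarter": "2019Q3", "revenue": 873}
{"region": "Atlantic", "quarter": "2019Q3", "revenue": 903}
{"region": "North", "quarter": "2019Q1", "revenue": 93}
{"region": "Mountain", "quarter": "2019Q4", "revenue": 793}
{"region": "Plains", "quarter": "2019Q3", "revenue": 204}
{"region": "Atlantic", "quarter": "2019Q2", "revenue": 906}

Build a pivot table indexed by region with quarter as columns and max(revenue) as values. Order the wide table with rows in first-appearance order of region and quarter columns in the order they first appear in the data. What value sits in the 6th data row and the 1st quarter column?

548

With rows in first-appearance order of region, row 6 is region=SW. quarter columns in first-appearance order: 2019Q3, 2019Q1, 2019Q4, 2019Q2; column 1 is 2019Q3.
Long rows with region=SW, quarter=2019Q3: max(24, 548, 258) = 548.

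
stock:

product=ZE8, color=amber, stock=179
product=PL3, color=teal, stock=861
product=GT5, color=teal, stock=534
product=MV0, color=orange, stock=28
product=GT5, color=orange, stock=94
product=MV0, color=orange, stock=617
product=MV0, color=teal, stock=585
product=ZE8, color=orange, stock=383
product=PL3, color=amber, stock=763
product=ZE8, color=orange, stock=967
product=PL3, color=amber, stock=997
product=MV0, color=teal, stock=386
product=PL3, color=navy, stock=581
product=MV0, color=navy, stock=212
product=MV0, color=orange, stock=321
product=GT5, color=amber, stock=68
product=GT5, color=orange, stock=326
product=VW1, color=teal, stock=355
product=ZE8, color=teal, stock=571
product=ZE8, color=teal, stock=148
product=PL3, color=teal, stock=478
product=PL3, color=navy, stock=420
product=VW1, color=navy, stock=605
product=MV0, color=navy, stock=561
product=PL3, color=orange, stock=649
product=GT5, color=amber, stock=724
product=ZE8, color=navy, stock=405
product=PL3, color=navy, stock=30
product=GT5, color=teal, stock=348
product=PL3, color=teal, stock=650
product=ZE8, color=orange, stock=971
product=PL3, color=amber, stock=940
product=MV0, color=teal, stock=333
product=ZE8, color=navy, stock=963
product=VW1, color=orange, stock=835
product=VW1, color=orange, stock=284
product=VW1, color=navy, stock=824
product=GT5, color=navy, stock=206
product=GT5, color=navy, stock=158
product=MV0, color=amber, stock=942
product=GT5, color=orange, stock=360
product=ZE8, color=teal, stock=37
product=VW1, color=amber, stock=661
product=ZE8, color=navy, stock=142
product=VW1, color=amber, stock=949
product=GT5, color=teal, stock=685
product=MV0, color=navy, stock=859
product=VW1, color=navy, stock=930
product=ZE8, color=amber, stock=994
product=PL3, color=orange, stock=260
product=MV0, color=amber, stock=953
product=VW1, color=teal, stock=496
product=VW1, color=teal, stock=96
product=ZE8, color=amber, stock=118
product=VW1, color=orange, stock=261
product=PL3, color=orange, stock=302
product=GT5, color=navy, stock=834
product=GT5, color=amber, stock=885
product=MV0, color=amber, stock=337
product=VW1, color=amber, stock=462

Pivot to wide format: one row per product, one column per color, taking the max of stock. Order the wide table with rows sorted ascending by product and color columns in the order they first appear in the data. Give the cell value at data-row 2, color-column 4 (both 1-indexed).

859

With rows sorted ascending by product, row 2 is product=MV0. color columns in first-appearance order: amber, teal, orange, navy; column 4 is navy.
Long rows with product=MV0, color=navy: max(212, 561, 859) = 859.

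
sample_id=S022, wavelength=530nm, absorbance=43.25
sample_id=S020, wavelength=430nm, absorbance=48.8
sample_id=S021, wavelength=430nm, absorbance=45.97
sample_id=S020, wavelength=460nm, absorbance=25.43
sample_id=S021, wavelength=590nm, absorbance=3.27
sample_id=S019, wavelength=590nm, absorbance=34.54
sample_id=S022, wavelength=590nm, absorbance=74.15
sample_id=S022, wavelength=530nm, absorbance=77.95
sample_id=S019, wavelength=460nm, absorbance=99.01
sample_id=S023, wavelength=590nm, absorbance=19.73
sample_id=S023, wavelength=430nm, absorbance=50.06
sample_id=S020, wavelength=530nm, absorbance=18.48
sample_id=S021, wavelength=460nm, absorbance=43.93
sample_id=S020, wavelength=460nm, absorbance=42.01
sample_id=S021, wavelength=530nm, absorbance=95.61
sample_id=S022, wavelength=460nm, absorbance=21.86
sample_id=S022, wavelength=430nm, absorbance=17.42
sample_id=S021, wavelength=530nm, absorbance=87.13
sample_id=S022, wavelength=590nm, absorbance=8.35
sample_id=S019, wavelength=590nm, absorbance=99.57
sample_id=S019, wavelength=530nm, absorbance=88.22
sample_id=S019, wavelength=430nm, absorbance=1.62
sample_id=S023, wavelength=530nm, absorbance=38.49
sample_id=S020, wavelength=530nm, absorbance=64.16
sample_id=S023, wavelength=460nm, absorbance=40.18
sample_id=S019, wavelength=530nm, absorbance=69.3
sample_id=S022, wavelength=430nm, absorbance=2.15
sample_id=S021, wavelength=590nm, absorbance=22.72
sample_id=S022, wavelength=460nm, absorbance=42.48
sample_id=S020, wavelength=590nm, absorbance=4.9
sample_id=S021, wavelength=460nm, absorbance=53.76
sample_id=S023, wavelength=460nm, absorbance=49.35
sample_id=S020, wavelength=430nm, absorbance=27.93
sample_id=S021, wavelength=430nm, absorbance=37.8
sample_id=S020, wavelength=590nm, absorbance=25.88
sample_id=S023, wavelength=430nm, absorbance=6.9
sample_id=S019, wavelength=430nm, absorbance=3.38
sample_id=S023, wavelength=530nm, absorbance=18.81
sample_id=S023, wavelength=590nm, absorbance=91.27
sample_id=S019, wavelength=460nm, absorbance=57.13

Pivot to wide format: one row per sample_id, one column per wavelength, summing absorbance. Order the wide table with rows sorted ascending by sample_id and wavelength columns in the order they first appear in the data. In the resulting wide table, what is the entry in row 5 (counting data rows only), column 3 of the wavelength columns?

With rows sorted ascending by sample_id, row 5 is sample_id=S023. wavelength columns in first-appearance order: 530nm, 430nm, 460nm, 590nm; column 3 is 460nm.
Long rows with sample_id=S023, wavelength=460nm: 40.18 + 49.35 = 89.53.

89.53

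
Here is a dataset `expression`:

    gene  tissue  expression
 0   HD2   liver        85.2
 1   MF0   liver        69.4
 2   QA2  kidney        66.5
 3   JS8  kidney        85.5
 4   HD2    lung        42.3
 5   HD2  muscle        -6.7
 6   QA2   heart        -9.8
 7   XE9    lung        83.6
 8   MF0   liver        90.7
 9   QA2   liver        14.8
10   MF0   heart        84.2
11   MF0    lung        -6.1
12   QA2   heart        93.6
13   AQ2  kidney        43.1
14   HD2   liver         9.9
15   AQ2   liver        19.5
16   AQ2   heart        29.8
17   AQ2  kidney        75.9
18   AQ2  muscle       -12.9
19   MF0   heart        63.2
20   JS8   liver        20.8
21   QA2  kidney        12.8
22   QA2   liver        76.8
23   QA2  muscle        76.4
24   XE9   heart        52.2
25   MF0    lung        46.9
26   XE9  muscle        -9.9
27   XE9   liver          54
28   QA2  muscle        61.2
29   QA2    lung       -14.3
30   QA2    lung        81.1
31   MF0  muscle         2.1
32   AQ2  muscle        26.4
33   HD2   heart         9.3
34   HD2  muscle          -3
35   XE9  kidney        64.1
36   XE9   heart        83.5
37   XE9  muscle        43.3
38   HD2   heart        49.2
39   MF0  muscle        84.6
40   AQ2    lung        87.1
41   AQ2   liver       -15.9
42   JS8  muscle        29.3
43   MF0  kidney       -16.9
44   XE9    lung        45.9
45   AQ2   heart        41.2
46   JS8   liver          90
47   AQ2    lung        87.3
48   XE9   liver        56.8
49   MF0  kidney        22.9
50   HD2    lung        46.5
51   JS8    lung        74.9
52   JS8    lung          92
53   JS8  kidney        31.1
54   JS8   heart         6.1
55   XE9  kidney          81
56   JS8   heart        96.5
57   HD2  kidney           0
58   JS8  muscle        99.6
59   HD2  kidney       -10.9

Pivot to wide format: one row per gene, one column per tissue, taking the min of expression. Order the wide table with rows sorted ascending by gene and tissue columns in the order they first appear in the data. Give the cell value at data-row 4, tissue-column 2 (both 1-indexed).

With rows sorted ascending by gene, row 4 is gene=MF0. tissue columns in first-appearance order: liver, kidney, lung, muscle, heart; column 2 is kidney.
Long rows with gene=MF0, tissue=kidney: min(-16.9, 22.9) = -16.9.

-16.9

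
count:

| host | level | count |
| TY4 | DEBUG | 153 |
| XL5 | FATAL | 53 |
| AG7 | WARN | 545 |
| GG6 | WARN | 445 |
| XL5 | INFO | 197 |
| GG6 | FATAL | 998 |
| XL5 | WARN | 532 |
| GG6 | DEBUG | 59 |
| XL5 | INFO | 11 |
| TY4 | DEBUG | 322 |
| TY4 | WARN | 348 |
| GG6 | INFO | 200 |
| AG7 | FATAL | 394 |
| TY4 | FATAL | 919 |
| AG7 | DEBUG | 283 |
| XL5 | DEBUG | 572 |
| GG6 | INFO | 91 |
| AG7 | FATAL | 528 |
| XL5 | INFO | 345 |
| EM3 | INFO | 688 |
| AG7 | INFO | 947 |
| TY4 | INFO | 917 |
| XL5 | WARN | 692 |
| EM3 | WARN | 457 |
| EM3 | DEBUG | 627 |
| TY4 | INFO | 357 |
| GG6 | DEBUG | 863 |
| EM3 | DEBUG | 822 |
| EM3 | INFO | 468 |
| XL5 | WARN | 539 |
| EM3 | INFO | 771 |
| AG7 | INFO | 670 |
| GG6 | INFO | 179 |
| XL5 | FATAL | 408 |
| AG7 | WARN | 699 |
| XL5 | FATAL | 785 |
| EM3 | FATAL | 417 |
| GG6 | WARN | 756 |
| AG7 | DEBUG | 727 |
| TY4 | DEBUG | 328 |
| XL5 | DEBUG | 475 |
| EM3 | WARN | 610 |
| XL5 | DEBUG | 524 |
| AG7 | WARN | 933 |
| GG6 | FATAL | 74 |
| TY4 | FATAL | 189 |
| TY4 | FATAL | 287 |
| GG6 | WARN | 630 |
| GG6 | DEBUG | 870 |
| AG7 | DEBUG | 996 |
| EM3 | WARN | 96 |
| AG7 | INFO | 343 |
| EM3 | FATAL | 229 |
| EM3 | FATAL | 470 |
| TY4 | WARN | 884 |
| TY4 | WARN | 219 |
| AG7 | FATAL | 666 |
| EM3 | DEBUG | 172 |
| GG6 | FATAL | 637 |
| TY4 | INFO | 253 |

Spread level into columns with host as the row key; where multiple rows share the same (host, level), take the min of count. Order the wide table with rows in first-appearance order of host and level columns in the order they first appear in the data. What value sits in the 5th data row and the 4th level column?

468

With rows in first-appearance order of host, row 5 is host=EM3. level columns in first-appearance order: DEBUG, FATAL, WARN, INFO; column 4 is INFO.
Long rows with host=EM3, level=INFO: min(688, 468, 771) = 468.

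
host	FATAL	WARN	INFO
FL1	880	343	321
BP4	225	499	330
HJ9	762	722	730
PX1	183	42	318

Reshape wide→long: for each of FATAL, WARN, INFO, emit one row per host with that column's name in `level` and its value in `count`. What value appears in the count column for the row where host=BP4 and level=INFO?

330

Unpivoting turns each (host, wide-column) pair into one long row.
The wide cell at row BP4, column INFO holds 330, so the long row (BP4, INFO) has count=330.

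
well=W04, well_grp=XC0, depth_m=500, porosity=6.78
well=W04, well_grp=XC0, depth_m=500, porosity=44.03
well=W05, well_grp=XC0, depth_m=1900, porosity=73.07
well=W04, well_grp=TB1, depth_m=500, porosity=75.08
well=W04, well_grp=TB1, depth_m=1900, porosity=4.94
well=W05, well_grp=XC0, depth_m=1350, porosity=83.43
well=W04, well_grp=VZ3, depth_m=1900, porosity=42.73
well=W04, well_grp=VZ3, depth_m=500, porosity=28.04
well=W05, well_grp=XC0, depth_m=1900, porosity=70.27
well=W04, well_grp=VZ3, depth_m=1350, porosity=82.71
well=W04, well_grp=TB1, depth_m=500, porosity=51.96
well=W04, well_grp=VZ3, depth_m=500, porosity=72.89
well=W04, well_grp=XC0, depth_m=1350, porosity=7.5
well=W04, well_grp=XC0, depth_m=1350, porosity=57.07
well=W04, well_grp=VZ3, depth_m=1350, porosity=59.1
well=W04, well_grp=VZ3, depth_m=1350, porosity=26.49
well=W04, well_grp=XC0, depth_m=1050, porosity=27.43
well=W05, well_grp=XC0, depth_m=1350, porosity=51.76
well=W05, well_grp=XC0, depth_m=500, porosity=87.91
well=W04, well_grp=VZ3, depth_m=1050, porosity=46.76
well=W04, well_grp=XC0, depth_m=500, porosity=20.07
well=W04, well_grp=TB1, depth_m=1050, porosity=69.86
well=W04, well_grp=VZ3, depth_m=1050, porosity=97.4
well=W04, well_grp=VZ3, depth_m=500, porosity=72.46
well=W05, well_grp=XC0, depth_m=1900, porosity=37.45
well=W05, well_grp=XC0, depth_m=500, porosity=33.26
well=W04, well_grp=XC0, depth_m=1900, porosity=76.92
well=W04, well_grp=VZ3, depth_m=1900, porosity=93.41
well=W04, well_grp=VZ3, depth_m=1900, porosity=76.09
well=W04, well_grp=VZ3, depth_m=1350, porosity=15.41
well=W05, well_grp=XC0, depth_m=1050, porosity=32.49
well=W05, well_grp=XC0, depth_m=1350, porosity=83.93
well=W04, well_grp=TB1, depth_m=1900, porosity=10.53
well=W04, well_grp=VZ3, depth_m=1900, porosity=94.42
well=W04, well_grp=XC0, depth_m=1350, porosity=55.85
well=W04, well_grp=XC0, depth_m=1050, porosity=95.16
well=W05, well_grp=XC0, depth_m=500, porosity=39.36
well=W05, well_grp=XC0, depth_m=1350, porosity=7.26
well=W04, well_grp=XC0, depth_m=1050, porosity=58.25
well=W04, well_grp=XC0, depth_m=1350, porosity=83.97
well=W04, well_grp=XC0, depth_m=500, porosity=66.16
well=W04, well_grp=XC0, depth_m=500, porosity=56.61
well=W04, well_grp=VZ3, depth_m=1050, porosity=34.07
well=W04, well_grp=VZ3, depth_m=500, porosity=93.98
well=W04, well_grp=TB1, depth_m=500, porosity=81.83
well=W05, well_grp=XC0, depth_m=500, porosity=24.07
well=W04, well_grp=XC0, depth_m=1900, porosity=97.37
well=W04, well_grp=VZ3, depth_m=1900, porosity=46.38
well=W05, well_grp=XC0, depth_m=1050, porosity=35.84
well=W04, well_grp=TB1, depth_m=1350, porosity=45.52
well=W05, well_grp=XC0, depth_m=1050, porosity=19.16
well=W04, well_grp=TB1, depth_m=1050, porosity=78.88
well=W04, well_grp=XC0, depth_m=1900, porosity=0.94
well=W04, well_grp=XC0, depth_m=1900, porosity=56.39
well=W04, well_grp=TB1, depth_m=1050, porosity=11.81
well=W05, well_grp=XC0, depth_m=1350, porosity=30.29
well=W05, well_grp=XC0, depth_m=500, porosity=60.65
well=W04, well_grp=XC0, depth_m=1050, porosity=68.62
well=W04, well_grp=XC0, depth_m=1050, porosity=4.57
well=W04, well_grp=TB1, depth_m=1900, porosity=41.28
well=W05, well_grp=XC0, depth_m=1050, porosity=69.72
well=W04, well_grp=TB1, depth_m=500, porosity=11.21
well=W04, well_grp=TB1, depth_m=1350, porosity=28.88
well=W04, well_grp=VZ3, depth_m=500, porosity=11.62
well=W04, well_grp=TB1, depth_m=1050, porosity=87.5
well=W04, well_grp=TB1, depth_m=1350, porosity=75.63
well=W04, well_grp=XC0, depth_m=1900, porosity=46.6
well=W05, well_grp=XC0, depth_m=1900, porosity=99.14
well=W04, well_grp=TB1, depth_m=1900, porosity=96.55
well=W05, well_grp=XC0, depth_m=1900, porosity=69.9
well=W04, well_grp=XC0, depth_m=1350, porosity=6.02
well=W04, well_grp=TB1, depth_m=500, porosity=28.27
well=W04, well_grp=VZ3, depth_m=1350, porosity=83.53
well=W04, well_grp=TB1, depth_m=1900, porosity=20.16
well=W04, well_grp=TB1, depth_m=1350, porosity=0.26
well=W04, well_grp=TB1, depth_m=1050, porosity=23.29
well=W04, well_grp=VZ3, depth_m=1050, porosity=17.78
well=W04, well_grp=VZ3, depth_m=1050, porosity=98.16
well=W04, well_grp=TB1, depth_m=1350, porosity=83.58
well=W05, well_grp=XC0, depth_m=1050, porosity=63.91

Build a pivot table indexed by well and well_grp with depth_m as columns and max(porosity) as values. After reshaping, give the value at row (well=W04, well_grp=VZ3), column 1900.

Rows with well=W04, well_grp=VZ3 and depth_m=1900: porosity values are 42.73, 93.41, 76.09, 94.42, 46.38.
max(42.73, 93.41, 76.09, 94.42, 46.38) = 94.42.

94.42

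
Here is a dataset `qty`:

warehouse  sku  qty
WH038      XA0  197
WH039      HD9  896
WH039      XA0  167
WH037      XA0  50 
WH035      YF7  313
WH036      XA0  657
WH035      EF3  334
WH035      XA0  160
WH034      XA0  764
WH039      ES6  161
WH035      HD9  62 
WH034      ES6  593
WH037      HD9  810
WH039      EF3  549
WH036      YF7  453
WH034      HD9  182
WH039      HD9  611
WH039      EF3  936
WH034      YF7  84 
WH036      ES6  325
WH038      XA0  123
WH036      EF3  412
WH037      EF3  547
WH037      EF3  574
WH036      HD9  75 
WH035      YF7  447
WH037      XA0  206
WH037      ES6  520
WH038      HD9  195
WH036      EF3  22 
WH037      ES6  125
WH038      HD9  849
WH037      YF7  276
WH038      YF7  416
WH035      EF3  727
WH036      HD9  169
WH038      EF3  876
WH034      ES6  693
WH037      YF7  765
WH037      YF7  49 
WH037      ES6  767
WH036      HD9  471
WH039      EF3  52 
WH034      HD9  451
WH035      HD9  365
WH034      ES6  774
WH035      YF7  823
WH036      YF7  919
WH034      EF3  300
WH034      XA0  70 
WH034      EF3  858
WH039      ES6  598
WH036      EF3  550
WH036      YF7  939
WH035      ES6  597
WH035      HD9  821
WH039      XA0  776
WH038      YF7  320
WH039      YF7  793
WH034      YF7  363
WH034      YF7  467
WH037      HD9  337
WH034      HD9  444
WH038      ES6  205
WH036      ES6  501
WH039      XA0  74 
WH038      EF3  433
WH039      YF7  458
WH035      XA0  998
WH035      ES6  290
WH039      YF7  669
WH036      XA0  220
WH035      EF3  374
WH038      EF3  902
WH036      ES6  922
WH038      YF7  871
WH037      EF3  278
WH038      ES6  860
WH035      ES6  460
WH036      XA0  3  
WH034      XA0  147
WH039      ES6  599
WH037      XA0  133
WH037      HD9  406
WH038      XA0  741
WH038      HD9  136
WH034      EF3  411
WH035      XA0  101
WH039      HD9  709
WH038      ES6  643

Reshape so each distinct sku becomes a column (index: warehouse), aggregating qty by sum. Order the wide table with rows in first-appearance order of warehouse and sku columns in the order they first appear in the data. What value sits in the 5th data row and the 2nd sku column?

With rows in first-appearance order of warehouse, row 5 is warehouse=WH036. sku columns in first-appearance order: XA0, HD9, YF7, EF3, ES6; column 2 is HD9.
Long rows with warehouse=WH036, sku=HD9: 75 + 169 + 471 = 715.

715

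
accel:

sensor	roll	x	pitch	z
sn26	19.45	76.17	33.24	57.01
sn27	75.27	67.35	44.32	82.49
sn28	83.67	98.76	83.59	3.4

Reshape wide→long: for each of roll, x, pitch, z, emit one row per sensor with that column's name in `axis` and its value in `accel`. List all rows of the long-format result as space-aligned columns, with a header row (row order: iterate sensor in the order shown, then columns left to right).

sensor  axis   accel
sn26    roll   19.45
sn26    x      76.17
sn26    pitch  33.24
sn26    z      57.01
sn27    roll   75.27
sn27    x      67.35
sn27    pitch  44.32
sn27    z      82.49
sn28    roll   83.67
sn28    x      98.76
sn28    pitch  83.59
sn28    z      3.4  

Each (sensor, column) pair becomes one row: 3 × 4 = 12 rows.
For example, (sn26, roll) → accel=19.45.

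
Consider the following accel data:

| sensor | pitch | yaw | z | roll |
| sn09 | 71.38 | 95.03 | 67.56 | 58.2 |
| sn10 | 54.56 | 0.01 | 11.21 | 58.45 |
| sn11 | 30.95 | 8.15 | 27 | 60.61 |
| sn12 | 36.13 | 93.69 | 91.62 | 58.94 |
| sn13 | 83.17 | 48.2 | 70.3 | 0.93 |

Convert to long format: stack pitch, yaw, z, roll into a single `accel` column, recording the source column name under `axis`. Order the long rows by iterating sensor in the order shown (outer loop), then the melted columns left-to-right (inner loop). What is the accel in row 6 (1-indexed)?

20 rows total (5 × 4). Row 6: index ⌊(6-1)/4⌋ = 1 into sensor → sn10; (6-1) mod 4 = 1 into the melted columns → yaw.
So row 6 is (sn10, yaw, 0.01); accel = 0.01.

0.01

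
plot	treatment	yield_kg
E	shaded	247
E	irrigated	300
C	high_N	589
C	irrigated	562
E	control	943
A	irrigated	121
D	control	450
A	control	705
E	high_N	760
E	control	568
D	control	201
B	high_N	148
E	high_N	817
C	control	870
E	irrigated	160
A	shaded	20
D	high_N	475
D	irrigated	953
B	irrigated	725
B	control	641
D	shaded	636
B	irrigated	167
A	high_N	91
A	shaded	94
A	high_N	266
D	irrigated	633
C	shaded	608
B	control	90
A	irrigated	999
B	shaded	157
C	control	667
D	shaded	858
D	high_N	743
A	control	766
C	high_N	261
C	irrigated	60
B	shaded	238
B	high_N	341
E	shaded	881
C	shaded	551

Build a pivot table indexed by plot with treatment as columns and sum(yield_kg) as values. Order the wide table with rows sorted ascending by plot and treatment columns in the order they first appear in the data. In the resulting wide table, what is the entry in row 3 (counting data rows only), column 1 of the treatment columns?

With rows sorted ascending by plot, row 3 is plot=C. treatment columns in first-appearance order: shaded, irrigated, high_N, control; column 1 is shaded.
Long rows with plot=C, treatment=shaded: 608 + 551 = 1159.

1159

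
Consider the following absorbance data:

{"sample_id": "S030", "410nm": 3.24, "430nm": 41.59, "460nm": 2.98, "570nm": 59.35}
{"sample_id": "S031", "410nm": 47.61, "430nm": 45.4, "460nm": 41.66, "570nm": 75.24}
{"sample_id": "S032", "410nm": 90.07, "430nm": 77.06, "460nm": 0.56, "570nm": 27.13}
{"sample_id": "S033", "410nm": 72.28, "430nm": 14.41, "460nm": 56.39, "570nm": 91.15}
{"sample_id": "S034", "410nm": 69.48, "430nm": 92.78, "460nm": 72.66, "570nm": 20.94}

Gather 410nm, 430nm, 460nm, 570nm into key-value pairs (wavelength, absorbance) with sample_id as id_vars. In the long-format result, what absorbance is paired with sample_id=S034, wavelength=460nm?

72.66

Unpivoting turns each (sample_id, wide-column) pair into one long row.
The wide cell at row S034, column 460nm holds 72.66, so the long row (S034, 460nm) has absorbance=72.66.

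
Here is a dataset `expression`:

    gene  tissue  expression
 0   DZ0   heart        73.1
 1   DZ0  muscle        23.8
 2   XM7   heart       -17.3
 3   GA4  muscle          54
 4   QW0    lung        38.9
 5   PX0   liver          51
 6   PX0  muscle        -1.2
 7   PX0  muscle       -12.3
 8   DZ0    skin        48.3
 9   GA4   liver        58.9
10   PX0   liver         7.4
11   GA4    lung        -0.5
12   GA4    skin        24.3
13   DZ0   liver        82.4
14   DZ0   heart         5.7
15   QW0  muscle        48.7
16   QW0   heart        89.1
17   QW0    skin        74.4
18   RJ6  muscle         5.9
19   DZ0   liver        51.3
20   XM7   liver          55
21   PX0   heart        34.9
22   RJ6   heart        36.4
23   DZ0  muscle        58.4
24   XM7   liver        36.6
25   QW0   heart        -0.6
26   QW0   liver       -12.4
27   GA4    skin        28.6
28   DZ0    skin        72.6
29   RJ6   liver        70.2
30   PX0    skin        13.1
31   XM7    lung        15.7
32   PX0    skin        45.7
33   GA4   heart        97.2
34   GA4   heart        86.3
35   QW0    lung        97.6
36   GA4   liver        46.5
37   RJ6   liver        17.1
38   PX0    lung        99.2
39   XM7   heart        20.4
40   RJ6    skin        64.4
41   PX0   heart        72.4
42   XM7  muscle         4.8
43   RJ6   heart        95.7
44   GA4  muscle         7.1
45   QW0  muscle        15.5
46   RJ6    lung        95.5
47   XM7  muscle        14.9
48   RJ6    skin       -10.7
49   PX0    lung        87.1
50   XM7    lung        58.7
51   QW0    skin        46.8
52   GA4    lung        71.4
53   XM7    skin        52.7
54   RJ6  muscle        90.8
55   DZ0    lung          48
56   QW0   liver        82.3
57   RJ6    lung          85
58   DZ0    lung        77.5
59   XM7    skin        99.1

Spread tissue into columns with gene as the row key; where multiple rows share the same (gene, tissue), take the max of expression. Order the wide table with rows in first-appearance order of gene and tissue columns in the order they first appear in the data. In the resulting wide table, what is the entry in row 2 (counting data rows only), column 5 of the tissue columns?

With rows in first-appearance order of gene, row 2 is gene=XM7. tissue columns in first-appearance order: heart, muscle, lung, liver, skin; column 5 is skin.
Long rows with gene=XM7, tissue=skin: max(52.7, 99.1) = 99.1.

99.1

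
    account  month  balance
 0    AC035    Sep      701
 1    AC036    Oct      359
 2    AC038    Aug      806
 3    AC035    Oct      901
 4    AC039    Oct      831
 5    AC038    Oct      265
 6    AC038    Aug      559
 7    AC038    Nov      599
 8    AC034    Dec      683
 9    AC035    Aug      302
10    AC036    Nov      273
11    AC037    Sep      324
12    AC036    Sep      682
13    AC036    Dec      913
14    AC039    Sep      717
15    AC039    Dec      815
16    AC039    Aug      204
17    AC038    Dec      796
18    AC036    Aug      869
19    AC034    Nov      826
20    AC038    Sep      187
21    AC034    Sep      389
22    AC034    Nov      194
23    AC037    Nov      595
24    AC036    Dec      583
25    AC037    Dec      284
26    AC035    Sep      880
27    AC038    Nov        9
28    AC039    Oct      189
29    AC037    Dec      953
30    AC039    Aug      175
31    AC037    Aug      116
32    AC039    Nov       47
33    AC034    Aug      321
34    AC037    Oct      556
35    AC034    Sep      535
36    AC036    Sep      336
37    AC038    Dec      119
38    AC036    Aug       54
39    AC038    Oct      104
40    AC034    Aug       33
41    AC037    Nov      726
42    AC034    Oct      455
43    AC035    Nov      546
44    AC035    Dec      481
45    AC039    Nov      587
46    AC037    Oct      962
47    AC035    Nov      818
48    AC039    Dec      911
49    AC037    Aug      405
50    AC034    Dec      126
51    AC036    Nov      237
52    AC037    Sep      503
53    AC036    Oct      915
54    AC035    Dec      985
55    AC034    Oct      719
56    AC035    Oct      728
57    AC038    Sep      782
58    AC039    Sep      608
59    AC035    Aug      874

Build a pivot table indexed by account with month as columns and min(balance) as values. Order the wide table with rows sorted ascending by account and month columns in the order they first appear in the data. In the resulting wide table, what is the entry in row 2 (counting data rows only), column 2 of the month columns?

With rows sorted ascending by account, row 2 is account=AC035. month columns in first-appearance order: Sep, Oct, Aug, Nov, Dec; column 2 is Oct.
Long rows with account=AC035, month=Oct: min(901, 728) = 728.

728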